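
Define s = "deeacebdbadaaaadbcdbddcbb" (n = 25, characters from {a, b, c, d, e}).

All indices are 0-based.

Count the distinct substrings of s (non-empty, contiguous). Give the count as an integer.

rank→(start, suffix):
  0 → (11, 'aaaadbcdbddcbb')
  1 → (12, 'aaadbcdbddcbb')
  2 → (13, 'aadbcdbddcbb')
  3 → (3, 'acebdbadaaaadbcdbddcbb')
  4 → (9, 'adaaaadbcdbddcbb')
  5 → (14, 'adbcdbddcbb')
  6 → (24, 'b')
  7 → (8, 'badaaaadbcdbddcbb')
  8 → (23, 'bb')
  9 → (16, 'bcdbddcbb')
  10 → (6, 'bdbadaaaadbcdbddcbb')
  11 → (19, 'bddcbb')
  12 → (22, 'cbb')
  13 → (17, 'cdbddcbb')
  14 → (4, 'cebdbadaaaadbcdbddcbb')
  15 → (10, 'daaaadbcdbddcbb')
  16 → (7, 'dbadaaaadbcdbddcbb')
  17 → (15, 'dbcdbddcbb')
  18 → (18, 'dbddcbb')
  19 → (21, 'dcbb')
  20 → (20, 'ddcbb')
  21 → (0, 'deeacebdbadaaaadbcdbddcbb')
  22 → (2, 'eacebdbadaaaadbcdbddcbb')
  23 → (5, 'ebdbadaaaadbcdbddcbb')
  24 → (1, 'eeacebdbadaaaadbcdbddcbb')

SA = [11, 12, 13, 3, 9, 14, 24, 8, 23, 16, 6, 19, 22, 17, 4, 10, 7, 15, 18, 21, 20, 0, 2, 5, 1]
rank  pair      lcp
   1  s[11:],s[12:]  3  'aaa'
   2  s[12:],s[13:]  2  'aa'
   3  s[13:],s[3:]  1  'a'
   4  s[3:],s[9:]  1  'a'
   5  s[9:],s[14:]  2  'ad'
   6  s[14:],s[24:]  0  ''
   7  s[24:],s[8:]  1  'b'
   8  s[8:],s[23:]  1  'b'
   9  s[23:],s[16:]  1  'b'
  10  s[16:],s[6:]  1  'b'
  11  s[6:],s[19:]  2  'bd'
  12  s[19:],s[22:]  0  ''
  13  s[22:],s[17:]  1  'c'
  14  s[17:],s[4:]  1  'c'
  15  s[4:],s[10:]  0  ''
  16  s[10:],s[7:]  1  'd'
  17  s[7:],s[15:]  2  'db'
  18  s[15:],s[18:]  2  'db'
  19  s[18:],s[21:]  1  'd'
  20  s[21:],s[20:]  1  'd'
  21  s[20:],s[0:]  1  'd'
  22  s[0:],s[2:]  0  ''
  23  s[2:],s[5:]  1  'e'
  24  s[5:],s[1:]  1  'e'

n(n+1)/2 = 25·26/2 = 325
Σ LCP = 0 + 3 + 2 + 1 + 1 + 2 + 0 + 1 + 1 + 1 + 1 + 2 + 0 + 1 + 1 + 0 + 1 + 2 + 2 + 1 + 1 + 1 + 0 + 1 + 1 = 27
distinct = 325 − 27 = 298

298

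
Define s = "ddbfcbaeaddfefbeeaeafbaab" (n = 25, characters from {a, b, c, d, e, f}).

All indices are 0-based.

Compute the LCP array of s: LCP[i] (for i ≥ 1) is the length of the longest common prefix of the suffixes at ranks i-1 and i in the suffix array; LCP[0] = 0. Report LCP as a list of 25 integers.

sorted suffixes:
  #0 SA[0]=22  'aab'
  #1 SA[1]=23  'ab'
  #2 SA[2]=8  'addfefbeeaeafbaab'
  #3 SA[3]=6  'aeaddfefbeeaeafbaab'
  #4 SA[4]=17  'aeafbaab'
  #5 SA[5]=19  'afbaab'
  #6 SA[6]=24  'b'
  #7 SA[7]=21  'baab'
  #8 SA[8]=5  'baeaddfefbeeaeafbaab'
  #9 SA[9]=14  'beeaeafbaab'
  #10 SA[10]=2  'bfcbaeaddfefbeeaeafbaab'
  #11 SA[11]=4  'cbaeaddfefbeeaeafbaab'
  #12 SA[12]=1  'dbfcbaeaddfefbeeaeafbaab'
  #13 SA[13]=0  'ddbfcbaeaddfefbeeaeafbaab'
  #14 SA[14]=9  'ddfefbeeaeafbaab'
  #15 SA[15]=10  'dfefbeeaeafbaab'
  #16 SA[16]=7  'eaddfefbeeaeafbaab'
  #17 SA[17]=16  'eaeafbaab'
  #18 SA[18]=18  'eafbaab'
  #19 SA[19]=15  'eeaeafbaab'
  #20 SA[20]=12  'efbeeaeafbaab'
  #21 SA[21]=20  'fbaab'
  #22 SA[22]=13  'fbeeaeafbaab'
  #23 SA[23]=3  'fcbaeaddfefbeeaeafbaab'
  #24 SA[24]=11  'fefbeeaeafbaab'

SA = [22, 23, 8, 6, 17, 19, 24, 21, 5, 14, 2, 4, 1, 0, 9, 10, 7, 16, 18, 15, 12, 20, 13, 3, 11]
i: (SA[i-1],SA[i]) lcp shared
  1: (22,23) 1 'a'
  2: (23,8) 1 'a'
  3: (8,6) 1 'a'
  4: (6,17) 3 'aea'
  5: (17,19) 1 'a'
  6: (19,24) 0 ''
  7: (24,21) 1 'b'
  8: (21,5) 2 'ba'
  9: (5,14) 1 'b'
  10: (14,2) 1 'b'
  11: (2,4) 0 ''
  12: (4,1) 0 ''
  13: (1,0) 1 'd'
  14: (0,9) 2 'dd'
  15: (9,10) 1 'd'
  16: (10,7) 0 ''
  17: (7,16) 2 'ea'
  18: (16,18) 2 'ea'
  19: (18,15) 1 'e'
  20: (15,12) 1 'e'
  21: (12,20) 0 ''
  22: (20,13) 2 'fb'
  23: (13,3) 1 'f'
  24: (3,11) 1 'f'

[0, 1, 1, 1, 3, 1, 0, 1, 2, 1, 1, 0, 0, 1, 2, 1, 0, 2, 2, 1, 1, 0, 2, 1, 1]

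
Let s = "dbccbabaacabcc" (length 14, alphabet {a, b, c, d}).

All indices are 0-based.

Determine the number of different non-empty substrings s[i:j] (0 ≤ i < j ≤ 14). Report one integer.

90

sorted suffixes:
  #0 SA[0]=7  'aacabcc'
  #1 SA[1]=5  'abaacabcc'
  #2 SA[2]=10  'abcc'
  #3 SA[3]=8  'acabcc'
  #4 SA[4]=6  'baacabcc'
  #5 SA[5]=4  'babaacabcc'
  #6 SA[6]=11  'bcc'
  #7 SA[7]=1  'bccbabaacabcc'
  #8 SA[8]=13  'c'
  #9 SA[9]=9  'cabcc'
  #10 SA[10]=3  'cbabaacabcc'
  #11 SA[11]=12  'cc'
  #12 SA[12]=2  'ccbabaacabcc'
  #13 SA[13]=0  'dbccbabaacabcc'

SA = [7, 5, 10, 8, 6, 4, 11, 1, 13, 9, 3, 12, 2, 0]
[i] adj suffixes → lcp
  [1] 7/5 → 1 ('a')
  [2] 5/10 → 2 ('ab')
  [3] 10/8 → 1 ('a')
  [4] 8/6 → 0 ('')
  [5] 6/4 → 2 ('ba')
  [6] 4/11 → 1 ('b')
  [7] 11/1 → 3 ('bcc')
  [8] 1/13 → 0 ('')
  [9] 13/9 → 1 ('c')
  [10] 9/3 → 1 ('c')
  [11] 3/12 → 1 ('c')
  [12] 12/2 → 2 ('cc')
  [13] 2/0 → 0 ('')

n(n+1)/2 = 14·15/2 = 105
Σ LCP = 0 + 1 + 2 + 1 + 0 + 2 + 1 + 3 + 0 + 1 + 1 + 1 + 2 + 0 = 15
distinct = 105 − 15 = 90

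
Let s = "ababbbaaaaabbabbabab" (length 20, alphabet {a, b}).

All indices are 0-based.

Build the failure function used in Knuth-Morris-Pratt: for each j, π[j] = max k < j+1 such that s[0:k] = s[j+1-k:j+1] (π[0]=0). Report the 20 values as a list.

π[0] = 0
j=1 s[j]='b': π[1]=0 (border '')
j=2 s[j]='a': π[2]=1 (border 'a')
j=3 s[j]='b': π[3]=2 (border 'ab')
j=4 s[j]='b': k: 2→0; π[4]=0 (border '')
j=5 s[j]='b': π[5]=0 (border '')
j=6 s[j]='a': π[6]=1 (border 'a')
j=7 s[j]='a': k: 1→0; π[7]=1 (border 'a')
j=8 s[j]='a': k: 1→0; π[8]=1 (border 'a')
j=9 s[j]='a': k: 1→0; π[9]=1 (border 'a')
j=10 s[j]='a': k: 1→0; π[10]=1 (border 'a')
j=11 s[j]='b': π[11]=2 (border 'ab')
j=12 s[j]='b': k: 2→0; π[12]=0 (border '')
j=13 s[j]='a': π[13]=1 (border 'a')
j=14 s[j]='b': π[14]=2 (border 'ab')
j=15 s[j]='b': k: 2→0; π[15]=0 (border '')
j=16 s[j]='a': π[16]=1 (border 'a')
j=17 s[j]='b': π[17]=2 (border 'ab')
j=18 s[j]='a': π[18]=3 (border 'aba')
j=19 s[j]='b': π[19]=4 (border 'abab')

[0, 0, 1, 2, 0, 0, 1, 1, 1, 1, 1, 2, 0, 1, 2, 0, 1, 2, 3, 4]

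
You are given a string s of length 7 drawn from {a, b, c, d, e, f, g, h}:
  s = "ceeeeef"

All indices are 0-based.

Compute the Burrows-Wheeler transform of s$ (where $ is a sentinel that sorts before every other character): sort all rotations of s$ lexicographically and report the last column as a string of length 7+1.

rank  rotation  last
    0  $ceeeeef  f
    1  ceeeeef$  $
    2  eeeeef$c  c
    3  eeeef$ce  e
    4  eeef$cee  e
    5  eef$ceee  e
    6  ef$ceeee  e
    7  f$ceeeee  e

f$ceeeee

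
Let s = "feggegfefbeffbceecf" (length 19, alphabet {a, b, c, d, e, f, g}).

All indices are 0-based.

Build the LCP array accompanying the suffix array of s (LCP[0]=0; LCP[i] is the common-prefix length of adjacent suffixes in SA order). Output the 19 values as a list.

rank | idx | suffix
   0 |  13 | bceecf
   1 |   9 | beffbceecf
   2 |  14 | ceecf
   3 |  17 | cf
   4 |  16 | ecf
   5 |  15 | eecf
   6 |   7 | efbeffbceecf
   7 |  10 | effbceecf
   8 |   4 | egfefbeffbceecf
   9 |   1 | eggegfefbeffbceecf
  10 |  18 | f
  11 |  12 | fbceecf
  12 |   8 | fbeffbceecf
  13 |   6 | fefbeffbceecf
  14 |   0 | feggegfefbeffbceecf
  15 |  11 | ffbceecf
  16 |   3 | gegfefbeffbceecf
  17 |   5 | gfefbeffbceecf
  18 |   2 | ggegfefbeffbceecf

SA = [13, 9, 14, 17, 16, 15, 7, 10, 4, 1, 18, 12, 8, 6, 0, 11, 3, 5, 2]
i: (SA[i-1],SA[i]) lcp shared
  1: (13,9) 1 'b'
  2: (9,14) 0 ''
  3: (14,17) 1 'c'
  4: (17,16) 0 ''
  5: (16,15) 1 'e'
  6: (15,7) 1 'e'
  7: (7,10) 2 'ef'
  8: (10,4) 1 'e'
  9: (4,1) 2 'eg'
  10: (1,18) 0 ''
  11: (18,12) 1 'f'
  12: (12,8) 2 'fb'
  13: (8,6) 1 'f'
  14: (6,0) 2 'fe'
  15: (0,11) 1 'f'
  16: (11,3) 0 ''
  17: (3,5) 1 'g'
  18: (5,2) 1 'g'

[0, 1, 0, 1, 0, 1, 1, 2, 1, 2, 0, 1, 2, 1, 2, 1, 0, 1, 1]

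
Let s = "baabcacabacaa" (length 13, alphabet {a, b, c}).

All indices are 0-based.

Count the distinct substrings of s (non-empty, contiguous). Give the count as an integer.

74

rank | idx | suffix
   0 |  12 | a
   1 |  11 | aa
   2 |   1 | aabcacabacaa
   3 |   7 | abacaa
   4 |   2 | abcacabacaa
   5 |   9 | acaa
   6 |   5 | acabacaa
   7 |   0 | baabcacabacaa
   8 |   8 | bacaa
   9 |   3 | bcacabacaa
  10 |  10 | caa
  11 |   6 | cabacaa
  12 |   4 | cacabacaa

SA = [12, 11, 1, 7, 2, 9, 5, 0, 8, 3, 10, 6, 4]
[i] adj suffixes → lcp
  [1] 12/11 → 1 ('a')
  [2] 11/1 → 2 ('aa')
  [3] 1/7 → 1 ('a')
  [4] 7/2 → 2 ('ab')
  [5] 2/9 → 1 ('a')
  [6] 9/5 → 3 ('aca')
  [7] 5/0 → 0 ('')
  [8] 0/8 → 2 ('ba')
  [9] 8/3 → 1 ('b')
  [10] 3/10 → 0 ('')
  [11] 10/6 → 2 ('ca')
  [12] 6/4 → 2 ('ca')

n(n+1)/2 = 13·14/2 = 91
Σ LCP = 0 + 1 + 2 + 1 + 2 + 1 + 3 + 0 + 2 + 1 + 0 + 2 + 2 = 17
distinct = 91 − 17 = 74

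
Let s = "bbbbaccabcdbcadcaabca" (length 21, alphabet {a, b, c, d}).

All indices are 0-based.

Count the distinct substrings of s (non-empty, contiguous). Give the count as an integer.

203

sorted suffixes:
  #0 SA[0]=20  'a'
  #1 SA[1]=16  'aabca'
  #2 SA[2]=17  'abca'
  #3 SA[3]=7  'abcdbcadcaabca'
  #4 SA[4]=4  'accabcdbcadcaabca'
  #5 SA[5]=13  'adcaabca'
  #6 SA[6]=3  'baccabcdbcadcaabca'
  #7 SA[7]=2  'bbaccabcdbcadcaabca'
  #8 SA[8]=1  'bbbaccabcdbcadcaabca'
  #9 SA[9]=0  'bbbbaccabcdbcadcaabca'
  #10 SA[10]=18  'bca'
  #11 SA[11]=11  'bcadcaabca'
  #12 SA[12]=8  'bcdbcadcaabca'
  #13 SA[13]=19  'ca'
  #14 SA[14]=15  'caabca'
  #15 SA[15]=6  'cabcdbcadcaabca'
  #16 SA[16]=12  'cadcaabca'
  #17 SA[17]=5  'ccabcdbcadcaabca'
  #18 SA[18]=9  'cdbcadcaabca'
  #19 SA[19]=10  'dbcadcaabca'
  #20 SA[20]=14  'dcaabca'

SA = [20, 16, 17, 7, 4, 13, 3, 2, 1, 0, 18, 11, 8, 19, 15, 6, 12, 5, 9, 10, 14]
i: (SA[i-1],SA[i]) lcp shared
  1: (20,16) 1 'a'
  2: (16,17) 1 'a'
  3: (17,7) 3 'abc'
  4: (7,4) 1 'a'
  5: (4,13) 1 'a'
  6: (13,3) 0 ''
  7: (3,2) 1 'b'
  8: (2,1) 2 'bb'
  9: (1,0) 3 'bbb'
  10: (0,18) 1 'b'
  11: (18,11) 3 'bca'
  12: (11,8) 2 'bc'
  13: (8,19) 0 ''
  14: (19,15) 2 'ca'
  15: (15,6) 2 'ca'
  16: (6,12) 2 'ca'
  17: (12,5) 1 'c'
  18: (5,9) 1 'c'
  19: (9,10) 0 ''
  20: (10,14) 1 'd'

n(n+1)/2 = 21·22/2 = 231
Σ LCP = 0 + 1 + 1 + 3 + 1 + 1 + 0 + 1 + 2 + 3 + 1 + 3 + 2 + 0 + 2 + 2 + 2 + 1 + 1 + 0 + 1 = 28
distinct = 231 − 28 = 203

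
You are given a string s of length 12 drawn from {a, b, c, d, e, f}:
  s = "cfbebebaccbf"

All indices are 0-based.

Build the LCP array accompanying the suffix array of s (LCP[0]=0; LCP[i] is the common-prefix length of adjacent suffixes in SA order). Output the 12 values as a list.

rank→(start, suffix):
  0 → (7, 'accbf')
  1 → (6, 'baccbf')
  2 → (4, 'bebaccbf')
  3 → (2, 'bebebaccbf')
  4 → (10, 'bf')
  5 → (9, 'cbf')
  6 → (8, 'ccbf')
  7 → (0, 'cfbebebaccbf')
  8 → (5, 'ebaccbf')
  9 → (3, 'ebebaccbf')
  10 → (11, 'f')
  11 → (1, 'fbebebaccbf')

SA = [7, 6, 4, 2, 10, 9, 8, 0, 5, 3, 11, 1]
rank  pair      lcp
   1  s[7:],s[6:]  0  ''
   2  s[6:],s[4:]  1  'b'
   3  s[4:],s[2:]  3  'beb'
   4  s[2:],s[10:]  1  'b'
   5  s[10:],s[9:]  0  ''
   6  s[9:],s[8:]  1  'c'
   7  s[8:],s[0:]  1  'c'
   8  s[0:],s[5:]  0  ''
   9  s[5:],s[3:]  2  'eb'
  10  s[3:],s[11:]  0  ''
  11  s[11:],s[1:]  1  'f'

[0, 0, 1, 3, 1, 0, 1, 1, 0, 2, 0, 1]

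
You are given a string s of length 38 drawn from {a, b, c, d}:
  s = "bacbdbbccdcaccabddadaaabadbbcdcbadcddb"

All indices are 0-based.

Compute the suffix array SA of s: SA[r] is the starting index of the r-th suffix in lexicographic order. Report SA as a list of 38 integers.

rank→(start, suffix):
  0 → (20, 'aaabadbbcdcbadcddb')
  1 → (21, 'aabadbbcdcbadcddb')
  2 → (22, 'abadbbcdcbadcddb')
  3 → (14, 'abddadaaabadbbcdcbadcddb')
  4 → (1, 'acbdbbccdcaccabddadaaabadbbcdcbadcddb')
  5 → (11, 'accabddadaaabadbbcdcbadcddb')
  6 → (18, 'adaaabadbbcdcbadcddb')
  7 → (24, 'adbbcdcbadcddb')
  8 → (32, 'adcddb')
  9 → (37, 'b')
  10 → (0, 'bacbdbbccdcaccabddadaaabadbbcdcbadcddb')
  11 → (23, 'badbbcdcbadcddb')
  12 → (31, 'badcddb')
  13 → (5, 'bbccdcaccabddadaaabadbbcdcbadcddb')
  14 → (26, 'bbcdcbadcddb')
  15 → (6, 'bccdcaccabddadaaabadbbcdcbadcddb')
  16 → (27, 'bcdcbadcddb')
  17 → (3, 'bdbbccdcaccabddadaaabadbbcdcbadcddb')
  18 → (15, 'bddadaaabadbbcdcbadcddb')
  19 → (13, 'cabddadaaabadbbcdcbadcddb')
  20 → (10, 'caccabddadaaabadbbcdcbadcddb')
  21 → (30, 'cbadcddb')
  22 → (2, 'cbdbbccdcaccabddadaaabadbbcdcbadcddb')
  23 → (12, 'ccabddadaaabadbbcdcbadcddb')
  24 → (7, 'ccdcaccabddadaaabadbbcdcbadcddb')
  25 → (8, 'cdcaccabddadaaabadbbcdcbadcddb')
  26 → (28, 'cdcbadcddb')
  27 → (34, 'cddb')
  28 → (19, 'daaabadbbcdcbadcddb')
  29 → (17, 'dadaaabadbbcdcbadcddb')
  30 → (36, 'db')
  31 → (4, 'dbbccdcaccabddadaaabadbbcdcbadcddb')
  32 → (25, 'dbbcdcbadcddb')
  33 → (9, 'dcaccabddadaaabadbbcdcbadcddb')
  34 → (29, 'dcbadcddb')
  35 → (33, 'dcddb')
  36 → (16, 'ddadaaabadbbcdcbadcddb')
  37 → (35, 'ddb')

[20, 21, 22, 14, 1, 11, 18, 24, 32, 37, 0, 23, 31, 5, 26, 6, 27, 3, 15, 13, 10, 30, 2, 12, 7, 8, 28, 34, 19, 17, 36, 4, 25, 9, 29, 33, 16, 35]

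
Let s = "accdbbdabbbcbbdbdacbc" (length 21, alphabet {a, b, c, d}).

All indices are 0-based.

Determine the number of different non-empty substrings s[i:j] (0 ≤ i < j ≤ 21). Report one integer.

202

sorted suffixes:
  #0 SA[0]=7  'abbbcbbdbdacbc'
  #1 SA[1]=17  'acbc'
  #2 SA[2]=0  'accdbbdabbbcbbdbdacbc'
  #3 SA[3]=8  'bbbcbbdbdacbc'
  #4 SA[4]=9  'bbcbbdbdacbc'
  #5 SA[5]=4  'bbdabbbcbbdbdacbc'
  #6 SA[6]=12  'bbdbdacbc'
  #7 SA[7]=19  'bc'
  #8 SA[8]=10  'bcbbdbdacbc'
  #9 SA[9]=5  'bdabbbcbbdbdacbc'
  #10 SA[10]=15  'bdacbc'
  #11 SA[11]=13  'bdbdacbc'
  #12 SA[12]=20  'c'
  #13 SA[13]=11  'cbbdbdacbc'
  #14 SA[14]=18  'cbc'
  #15 SA[15]=1  'ccdbbdabbbcbbdbdacbc'
  #16 SA[16]=2  'cdbbdabbbcbbdbdacbc'
  #17 SA[17]=6  'dabbbcbbdbdacbc'
  #18 SA[18]=16  'dacbc'
  #19 SA[19]=3  'dbbdabbbcbbdbdacbc'
  #20 SA[20]=14  'dbdacbc'

SA = [7, 17, 0, 8, 9, 4, 12, 19, 10, 5, 15, 13, 20, 11, 18, 1, 2, 6, 16, 3, 14]
rank  pair      lcp
   1  s[7:],s[17:]  1  'a'
   2  s[17:],s[0:]  2  'ac'
   3  s[0:],s[8:]  0  ''
   4  s[8:],s[9:]  2  'bb'
   5  s[9:],s[4:]  2  'bb'
   6  s[4:],s[12:]  3  'bbd'
   7  s[12:],s[19:]  1  'b'
   8  s[19:],s[10:]  2  'bc'
   9  s[10:],s[5:]  1  'b'
  10  s[5:],s[15:]  3  'bda'
  11  s[15:],s[13:]  2  'bd'
  12  s[13:],s[20:]  0  ''
  13  s[20:],s[11:]  1  'c'
  14  s[11:],s[18:]  2  'cb'
  15  s[18:],s[1:]  1  'c'
  16  s[1:],s[2:]  1  'c'
  17  s[2:],s[6:]  0  ''
  18  s[6:],s[16:]  2  'da'
  19  s[16:],s[3:]  1  'd'
  20  s[3:],s[14:]  2  'db'

n(n+1)/2 = 21·22/2 = 231
Σ LCP = 0 + 1 + 2 + 0 + 2 + 2 + 3 + 1 + 2 + 1 + 3 + 2 + 0 + 1 + 2 + 1 + 1 + 0 + 2 + 1 + 2 = 29
distinct = 231 − 29 = 202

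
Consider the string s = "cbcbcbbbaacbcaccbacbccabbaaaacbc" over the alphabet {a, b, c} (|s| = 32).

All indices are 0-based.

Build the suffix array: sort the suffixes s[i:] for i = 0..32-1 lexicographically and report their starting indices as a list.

[25, 26, 27, 8, 22, 28, 9, 17, 13, 24, 7, 16, 23, 6, 5, 30, 11, 3, 1, 19, 31, 21, 12, 15, 4, 29, 10, 2, 0, 18, 20, 14]

rank | idx | suffix
   0 |  25 | aaaacbc
   1 |  26 | aaacbc
   2 |  27 | aacbc
   3 |   8 | aacbcaccbacbccabbaaaacbc
   4 |  22 | abbaaaacbc
   5 |  28 | acbc
   6 |   9 | acbcaccbacbccabbaaaacbc
   7 |  17 | acbccabbaaaacbc
   8 |  13 | accbacbccabbaaaacbc
   9 |  24 | baaaacbc
  10 |   7 | baacbcaccbacbccabbaaaacbc
  11 |  16 | bacbccabbaaaacbc
  12 |  23 | bbaaaacbc
  13 |   6 | bbaacbcaccbacbccabbaaaacbc
  14 |   5 | bbbaacbcaccbacbccabbaaaacbc
  15 |  30 | bc
  16 |  11 | bcaccbacbccabbaaaacbc
  17 |   3 | bcbbbaacbcaccbacbccabbaaaacbc
  18 |   1 | bcbcbbbaacbcaccbacbccabbaaaacbc
  19 |  19 | bccabbaaaacbc
  20 |  31 | c
  21 |  21 | cabbaaaacbc
  22 |  12 | caccbacbccabbaaaacbc
  23 |  15 | cbacbccabbaaaacbc
  24 |   4 | cbbbaacbcaccbacbccabbaaaacbc
  25 |  29 | cbc
  26 |  10 | cbcaccbacbccabbaaaacbc
  27 |   2 | cbcbbbaacbcaccbacbccabbaaaacbc
  28 |   0 | cbcbcbbbaacbcaccbacbccabbaaaacbc
  29 |  18 | cbccabbaaaacbc
  30 |  20 | ccabbaaaacbc
  31 |  14 | ccbacbccabbaaaacbc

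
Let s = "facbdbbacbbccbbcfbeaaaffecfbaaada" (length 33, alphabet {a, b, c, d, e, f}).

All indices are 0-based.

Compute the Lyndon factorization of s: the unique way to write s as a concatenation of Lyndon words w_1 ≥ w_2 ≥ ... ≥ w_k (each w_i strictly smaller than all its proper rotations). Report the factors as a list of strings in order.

["f", "acbdbb", "acbbccbbcfbe", "aaaffecfb", "aaad", "a"]

emit factor 1: 'f' (i=0, period=1)
emit factor 2: 'acbdbb' (i=1, period=6)
emit factor 3: 'acbbccbbcfbe' (i=7, period=12)
emit factor 4: 'aaaffecfb' (i=19, period=9)
emit factor 5: 'aaad' (i=28, period=4)
emit factor 6: 'a' (i=32, period=1)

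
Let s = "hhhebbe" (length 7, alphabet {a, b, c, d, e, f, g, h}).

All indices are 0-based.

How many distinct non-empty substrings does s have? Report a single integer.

sorted suffixes:
  #0 SA[0]=4  'bbe'
  #1 SA[1]=5  'be'
  #2 SA[2]=6  'e'
  #3 SA[3]=3  'ebbe'
  #4 SA[4]=2  'hebbe'
  #5 SA[5]=1  'hhebbe'
  #6 SA[6]=0  'hhhebbe'

SA = [4, 5, 6, 3, 2, 1, 0]
i: (SA[i-1],SA[i]) lcp shared
  1: (4,5) 1 'b'
  2: (5,6) 0 ''
  3: (6,3) 1 'e'
  4: (3,2) 0 ''
  5: (2,1) 1 'h'
  6: (1,0) 2 'hh'

n(n+1)/2 = 7·8/2 = 28
Σ LCP = 0 + 1 + 0 + 1 + 0 + 1 + 2 = 5
distinct = 28 − 5 = 23

23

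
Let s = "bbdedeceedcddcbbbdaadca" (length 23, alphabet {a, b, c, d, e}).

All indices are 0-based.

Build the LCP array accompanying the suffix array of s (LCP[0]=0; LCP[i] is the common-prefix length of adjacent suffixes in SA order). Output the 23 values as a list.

rank | idx | suffix
   0 |  22 | a
   1 |  18 | aadca
   2 |  19 | adca
   3 |  14 | bbbdaadca
   4 |  15 | bbdaadca
   5 |   0 | bbdedeceedcddcbbbdaadca
   6 |  16 | bdaadca
   7 |   1 | bdedeceedcddcbbbdaadca
   8 |  21 | ca
   9 |  13 | cbbbdaadca
  10 |  10 | cddcbbbdaadca
  11 |   6 | ceedcddcbbbdaadca
  12 |  17 | daadca
  13 |  20 | dca
  14 |  12 | dcbbbdaadca
  15 |   9 | dcddcbbbdaadca
  16 |  11 | ddcbbbdaadca
  17 |   4 | deceedcddcbbbdaadca
  18 |   2 | dedeceedcddcbbbdaadca
  19 |   5 | eceedcddcbbbdaadca
  20 |   8 | edcddcbbbdaadca
  21 |   3 | edeceedcddcbbbdaadca
  22 |   7 | eedcddcbbbdaadca

SA = [22, 18, 19, 14, 15, 0, 16, 1, 21, 13, 10, 6, 17, 20, 12, 9, 11, 4, 2, 5, 8, 3, 7]
[i] adj suffixes → lcp
  [1] 22/18 → 1 ('a')
  [2] 18/19 → 1 ('a')
  [3] 19/14 → 0 ('')
  [4] 14/15 → 2 ('bb')
  [5] 15/0 → 3 ('bbd')
  [6] 0/16 → 1 ('b')
  [7] 16/1 → 2 ('bd')
  [8] 1/21 → 0 ('')
  [9] 21/13 → 1 ('c')
  [10] 13/10 → 1 ('c')
  [11] 10/6 → 1 ('c')
  [12] 6/17 → 0 ('')
  [13] 17/20 → 1 ('d')
  [14] 20/12 → 2 ('dc')
  [15] 12/9 → 2 ('dc')
  [16] 9/11 → 1 ('d')
  [17] 11/4 → 1 ('d')
  [18] 4/2 → 2 ('de')
  [19] 2/5 → 0 ('')
  [20] 5/8 → 1 ('e')
  [21] 8/3 → 2 ('ed')
  [22] 3/7 → 1 ('e')

[0, 1, 1, 0, 2, 3, 1, 2, 0, 1, 1, 1, 0, 1, 2, 2, 1, 1, 2, 0, 1, 2, 1]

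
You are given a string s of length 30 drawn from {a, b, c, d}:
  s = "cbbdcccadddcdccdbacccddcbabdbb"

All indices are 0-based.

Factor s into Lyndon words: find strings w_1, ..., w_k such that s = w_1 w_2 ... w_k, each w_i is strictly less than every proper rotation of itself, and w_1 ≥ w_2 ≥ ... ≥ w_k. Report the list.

["c", "bbdccc", "adddcdccdb", "acccddcb", "abdbb"]

emit factor 1: 'c' (i=0, period=1)
emit factor 2: 'bbdccc' (i=1, period=6)
emit factor 3: 'adddcdccdb' (i=7, period=10)
emit factor 4: 'acccddcb' (i=17, period=8)
emit factor 5: 'abdbb' (i=25, period=5)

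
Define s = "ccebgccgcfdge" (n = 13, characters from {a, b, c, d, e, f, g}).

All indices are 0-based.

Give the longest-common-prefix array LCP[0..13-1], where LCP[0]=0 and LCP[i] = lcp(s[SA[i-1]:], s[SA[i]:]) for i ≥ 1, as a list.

rank | idx | suffix
   0 |   3 | bgccgcfdge
   1 |   0 | ccebgccgcfdge
   2 |   5 | ccgcfdge
   3 |   1 | cebgccgcfdge
   4 |   8 | cfdge
   5 |   6 | cgcfdge
   6 |  10 | dge
   7 |  12 | e
   8 |   2 | ebgccgcfdge
   9 |   9 | fdge
  10 |   4 | gccgcfdge
  11 |   7 | gcfdge
  12 |  11 | ge

SA = [3, 0, 5, 1, 8, 6, 10, 12, 2, 9, 4, 7, 11]
[i] adj suffixes → lcp
  [1] 3/0 → 0 ('')
  [2] 0/5 → 2 ('cc')
  [3] 5/1 → 1 ('c')
  [4] 1/8 → 1 ('c')
  [5] 8/6 → 1 ('c')
  [6] 6/10 → 0 ('')
  [7] 10/12 → 0 ('')
  [8] 12/2 → 1 ('e')
  [9] 2/9 → 0 ('')
  [10] 9/4 → 0 ('')
  [11] 4/7 → 2 ('gc')
  [12] 7/11 → 1 ('g')

[0, 0, 2, 1, 1, 1, 0, 0, 1, 0, 0, 2, 1]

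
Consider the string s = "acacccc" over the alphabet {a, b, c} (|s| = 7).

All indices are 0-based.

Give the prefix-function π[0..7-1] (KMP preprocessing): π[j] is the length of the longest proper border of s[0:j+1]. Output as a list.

[0, 0, 1, 2, 0, 0, 0]

π[0] = 0
j=1 s[j]='c': π[1]=0 (border '')
j=2 s[j]='a': π[2]=1 (border 'a')
j=3 s[j]='c': π[3]=2 (border 'ac')
j=4 s[j]='c': k: 2→0; π[4]=0 (border '')
j=5 s[j]='c': π[5]=0 (border '')
j=6 s[j]='c': π[6]=0 (border '')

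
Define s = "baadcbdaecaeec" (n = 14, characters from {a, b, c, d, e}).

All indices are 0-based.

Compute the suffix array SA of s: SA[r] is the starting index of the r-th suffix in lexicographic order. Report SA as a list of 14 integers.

sorted suffixes:
  #0 SA[0]=1  'aadcbdaecaeec'
  #1 SA[1]=2  'adcbdaecaeec'
  #2 SA[2]=7  'aecaeec'
  #3 SA[3]=10  'aeec'
  #4 SA[4]=0  'baadcbdaecaeec'
  #5 SA[5]=5  'bdaecaeec'
  #6 SA[6]=13  'c'
  #7 SA[7]=9  'caeec'
  #8 SA[8]=4  'cbdaecaeec'
  #9 SA[9]=6  'daecaeec'
  #10 SA[10]=3  'dcbdaecaeec'
  #11 SA[11]=12  'ec'
  #12 SA[12]=8  'ecaeec'
  #13 SA[13]=11  'eec'

[1, 2, 7, 10, 0, 5, 13, 9, 4, 6, 3, 12, 8, 11]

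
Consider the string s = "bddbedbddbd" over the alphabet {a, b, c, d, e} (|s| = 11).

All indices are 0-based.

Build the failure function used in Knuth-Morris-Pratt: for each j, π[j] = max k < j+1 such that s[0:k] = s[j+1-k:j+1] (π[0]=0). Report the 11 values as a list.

[0, 0, 0, 1, 0, 0, 1, 2, 3, 4, 2]

π[0] = 0
j=1 s[j]='d': π[1]=0 (border '')
j=2 s[j]='d': π[2]=0 (border '')
j=3 s[j]='b': π[3]=1 (border 'b')
j=4 s[j]='e': k: 1→0; π[4]=0 (border '')
j=5 s[j]='d': π[5]=0 (border '')
j=6 s[j]='b': π[6]=1 (border 'b')
j=7 s[j]='d': π[7]=2 (border 'bd')
j=8 s[j]='d': π[8]=3 (border 'bdd')
j=9 s[j]='b': π[9]=4 (border 'bddb')
j=10 s[j]='d': k: 4→1; π[10]=2 (border 'bd')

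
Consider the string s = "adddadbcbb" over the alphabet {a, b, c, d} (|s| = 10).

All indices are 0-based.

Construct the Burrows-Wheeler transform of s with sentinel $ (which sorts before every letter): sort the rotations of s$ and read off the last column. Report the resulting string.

rank  rotation     last
    0  $adddadbcbb  b
    1  adbcbb$addd  d
    2  adddadbcbb$  $
    3  b$adddadbcb  b
    4  bb$adddadbc  c
    5  bcbb$adddad  d
    6  cbb$adddadb  b
    7  dadbcbb$add  d
    8  dbcbb$addda  a
    9  ddadbcbb$ad  d
   10  dddadbcbb$a  a

bd$bcdbdada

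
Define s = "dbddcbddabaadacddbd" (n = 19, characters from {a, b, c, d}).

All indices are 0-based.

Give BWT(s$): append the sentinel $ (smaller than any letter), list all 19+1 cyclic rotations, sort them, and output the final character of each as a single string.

dbddaadcddabdad$dbcb

rank  rotation              last
    0  $dbddcbddabaadacddbd  d
    1  aadacddbd$dbddcbddab  b
    2  abaadacddbd$dbddcbdd  d
    3  acddbd$dbddcbddabaad  d
    4  adacddbd$dbddcbddaba  a
    5  baadacddbd$dbddcbdda  a
    6  bd$dbddcbddabaadacdd  d
    7  bddabaadacddbd$dbddc  c
    8  bddcbddabaadacddbd$d  d
    9  cbddabaadacddbd$dbdd  d
   10  cddbd$dbddcbddabaada  a
   11  d$dbddcbddabaadacddb  b
   12  dabaadacddbd$dbddcbd  d
   13  dacddbd$dbddcbddabaa  a
   14  dbd$dbddcbddabaadacd  d
   15  dbddcbddabaadacddbd$  $
   16  dcbddabaadacddbd$dbd  d
   17  ddabaadacddbd$dbddcb  b
   18  ddbd$dbddcbddabaadac  c
   19  ddcbddabaadacddbd$db  b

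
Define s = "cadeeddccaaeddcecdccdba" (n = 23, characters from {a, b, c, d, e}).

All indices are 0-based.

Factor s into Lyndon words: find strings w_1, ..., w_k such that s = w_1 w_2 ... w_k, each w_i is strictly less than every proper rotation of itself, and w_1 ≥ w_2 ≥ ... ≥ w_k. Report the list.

emit factor 1: 'c' (i=0, period=1)
emit factor 2: 'adeeddcc' (i=1, period=8)
emit factor 3: 'aaeddcecdccdb' (i=9, period=13)
emit factor 4: 'a' (i=22, period=1)

["c", "adeeddcc", "aaeddcecdccdb", "a"]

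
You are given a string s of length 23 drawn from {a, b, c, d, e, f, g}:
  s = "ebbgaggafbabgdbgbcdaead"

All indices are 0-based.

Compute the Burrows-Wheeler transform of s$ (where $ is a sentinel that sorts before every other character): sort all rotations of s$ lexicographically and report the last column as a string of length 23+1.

rank  rotation                  last
    0  $ebbgaggafbabgdbgbcdaead  d
    1  abgdbgbcdaead$ebbgaggafb  b
    2  ad$ebbgaggafbabgdbgbcdae  e
    3  aead$ebbgaggafbabgdbgbcd  d
    4  afbabgdbgbcdaead$ebbgagg  g
    5  aggafbabgdbgbcdaead$ebbg  g
    6  babgdbgbcdaead$ebbgaggaf  f
    7  bbgaggafbabgdbgbcdaead$e  e
    8  bcdaead$ebbgaggafbabgdbg  g
    9  bgaggafbabgdbgbcdaead$eb  b
   10  bgbcdaead$ebbgaggafbabgd  d
   11  bgdbgbcdaead$ebbgaggafba  a
   12  cdaead$ebbgaggafbabgdbgb  b
   13  d$ebbgaggafbabgdbgbcdaea  a
   14  daead$ebbgaggafbabgdbgbc  c
   15  dbgbcdaead$ebbgaggafbabg  g
   16  ead$ebbgaggafbabgdbgbcda  a
   17  ebbgaggafbabgdbgbcdaead$  $
   18  fbabgdbgbcdaead$ebbgagga  a
   19  gafbabgdbgbcdaead$ebbgag  g
   20  gaggafbabgdbgbcdaead$ebb  b
   21  gbcdaead$ebbgaggafbabgdb  b
   22  gdbgbcdaead$ebbgaggafbab  b
   23  ggafbabgdbgbcdaead$ebbga  a

dbedggfegbdabacga$agbbba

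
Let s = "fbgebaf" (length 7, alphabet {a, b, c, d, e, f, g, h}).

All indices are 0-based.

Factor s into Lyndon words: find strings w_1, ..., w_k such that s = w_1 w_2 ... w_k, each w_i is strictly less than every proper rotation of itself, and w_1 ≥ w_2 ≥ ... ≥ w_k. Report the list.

["f", "bge", "b", "af"]

emit factor 1: 'f' (i=0, period=1)
emit factor 2: 'bge' (i=1, period=3)
emit factor 3: 'b' (i=4, period=1)
emit factor 4: 'af' (i=5, period=2)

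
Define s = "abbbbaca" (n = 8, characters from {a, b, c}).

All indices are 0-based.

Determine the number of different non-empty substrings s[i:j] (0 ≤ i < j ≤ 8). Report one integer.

rank→(start, suffix):
  0 → (7, 'a')
  1 → (0, 'abbbbaca')
  2 → (5, 'aca')
  3 → (4, 'baca')
  4 → (3, 'bbaca')
  5 → (2, 'bbbaca')
  6 → (1, 'bbbbaca')
  7 → (6, 'ca')

SA = [7, 0, 5, 4, 3, 2, 1, 6]
rank  pair      lcp
   1  s[7:],s[0:]  1  'a'
   2  s[0:],s[5:]  1  'a'
   3  s[5:],s[4:]  0  ''
   4  s[4:],s[3:]  1  'b'
   5  s[3:],s[2:]  2  'bb'
   6  s[2:],s[1:]  3  'bbb'
   7  s[1:],s[6:]  0  ''

n(n+1)/2 = 8·9/2 = 36
Σ LCP = 0 + 1 + 1 + 0 + 1 + 2 + 3 + 0 = 8
distinct = 36 − 8 = 28

28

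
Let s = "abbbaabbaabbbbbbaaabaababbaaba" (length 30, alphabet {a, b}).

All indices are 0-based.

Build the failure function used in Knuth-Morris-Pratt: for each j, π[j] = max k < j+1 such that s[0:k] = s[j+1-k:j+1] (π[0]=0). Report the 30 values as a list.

[0, 0, 0, 0, 1, 1, 2, 3, 1, 1, 2, 3, 4, 0, 0, 0, 1, 1, 1, 2, 1, 1, 2, 1, 2, 3, 1, 1, 2, 1]

π[0] = 0
j=1 s[j]='b': π[1]=0 (border '')
j=2 s[j]='b': π[2]=0 (border '')
j=3 s[j]='b': π[3]=0 (border '')
j=4 s[j]='a': π[4]=1 (border 'a')
j=5 s[j]='a': k: 1→0; π[5]=1 (border 'a')
j=6 s[j]='b': π[6]=2 (border 'ab')
j=7 s[j]='b': π[7]=3 (border 'abb')
j=8 s[j]='a': k: 3→0; π[8]=1 (border 'a')
j=9 s[j]='a': k: 1→0; π[9]=1 (border 'a')
j=10 s[j]='b': π[10]=2 (border 'ab')
j=11 s[j]='b': π[11]=3 (border 'abb')
j=12 s[j]='b': π[12]=4 (border 'abbb')
j=13 s[j]='b': k: 4→0; π[13]=0 (border '')
j=14 s[j]='b': π[14]=0 (border '')
j=15 s[j]='b': π[15]=0 (border '')
j=16 s[j]='a': π[16]=1 (border 'a')
j=17 s[j]='a': k: 1→0; π[17]=1 (border 'a')
j=18 s[j]='a': k: 1→0; π[18]=1 (border 'a')
j=19 s[j]='b': π[19]=2 (border 'ab')
j=20 s[j]='a': k: 2→0; π[20]=1 (border 'a')
j=21 s[j]='a': k: 1→0; π[21]=1 (border 'a')
j=22 s[j]='b': π[22]=2 (border 'ab')
j=23 s[j]='a': k: 2→0; π[23]=1 (border 'a')
j=24 s[j]='b': π[24]=2 (border 'ab')
j=25 s[j]='b': π[25]=3 (border 'abb')
j=26 s[j]='a': k: 3→0; π[26]=1 (border 'a')
j=27 s[j]='a': k: 1→0; π[27]=1 (border 'a')
j=28 s[j]='b': π[28]=2 (border 'ab')
j=29 s[j]='a': k: 2→0; π[29]=1 (border 'a')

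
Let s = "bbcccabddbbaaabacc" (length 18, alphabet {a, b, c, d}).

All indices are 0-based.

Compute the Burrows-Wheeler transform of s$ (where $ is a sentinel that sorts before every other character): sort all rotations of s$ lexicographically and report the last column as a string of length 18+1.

rank  rotation             last
    0  $bbcccabddbbaaabacc  c
    1  aaabacc$bbcccabddbb  b
    2  aabacc$bbcccabddbba  a
    3  abacc$bbcccabddbbaa  a
    4  abddbbaaabacc$bbccc  c
    5  acc$bbcccabddbbaaab  b
    6  baaabacc$bbcccabddb  b
    7  bacc$bbcccabddbbaaa  a
    8  bbaaabacc$bbcccabdd  d
    9  bbcccabddbbaaabacc$  $
   10  bcccabddbbaaabacc$b  b
   11  bddbbaaabacc$bbccca  a
   12  c$bbcccabddbbaaabac  c
   13  cabddbbaaabacc$bbcc  c
   14  cc$bbcccabddbbaaaba  a
   15  ccabddbbaaabacc$bbc  c
   16  cccabddbbaaabacc$bb  b
   17  dbbaaabacc$bbcccabd  d
   18  ddbbaaabacc$bbcccab  b

cbaacbbad$baccacbdb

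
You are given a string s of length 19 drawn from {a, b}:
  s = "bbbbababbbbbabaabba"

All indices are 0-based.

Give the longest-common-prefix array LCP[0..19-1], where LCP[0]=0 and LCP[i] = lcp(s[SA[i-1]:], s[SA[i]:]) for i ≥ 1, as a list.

[0, 1, 1, 3, 2, 3, 0, 2, 2, 4, 3, 1, 3, 5, 2, 6, 3, 7, 4]

sorted suffixes:
  #0 SA[0]=18  'a'
  #1 SA[1]=14  'aabba'
  #2 SA[2]=12  'abaabba'
  #3 SA[3]=4  'ababbbbbabaabba'
  #4 SA[4]=15  'abba'
  #5 SA[5]=6  'abbbbbabaabba'
  #6 SA[6]=17  'ba'
  #7 SA[7]=13  'baabba'
  #8 SA[8]=11  'babaabba'
  #9 SA[9]=3  'bababbbbbabaabba'
  #10 SA[10]=5  'babbbbbabaabba'
  #11 SA[11]=16  'bba'
  #12 SA[12]=10  'bbabaabba'
  #13 SA[13]=2  'bbababbbbbabaabba'
  #14 SA[14]=9  'bbbabaabba'
  #15 SA[15]=1  'bbbababbbbbabaabba'
  #16 SA[16]=8  'bbbbabaabba'
  #17 SA[17]=0  'bbbbababbbbbabaabba'
  #18 SA[18]=7  'bbbbbabaabba'

SA = [18, 14, 12, 4, 15, 6, 17, 13, 11, 3, 5, 16, 10, 2, 9, 1, 8, 0, 7]
[i] adj suffixes → lcp
  [1] 18/14 → 1 ('a')
  [2] 14/12 → 1 ('a')
  [3] 12/4 → 3 ('aba')
  [4] 4/15 → 2 ('ab')
  [5] 15/6 → 3 ('abb')
  [6] 6/17 → 0 ('')
  [7] 17/13 → 2 ('ba')
  [8] 13/11 → 2 ('ba')
  [9] 11/3 → 4 ('baba')
  [10] 3/5 → 3 ('bab')
  [11] 5/16 → 1 ('b')
  [12] 16/10 → 3 ('bba')
  [13] 10/2 → 5 ('bbaba')
  [14] 2/9 → 2 ('bb')
  [15] 9/1 → 6 ('bbbaba')
  [16] 1/8 → 3 ('bbb')
  [17] 8/0 → 7 ('bbbbaba')
  [18] 0/7 → 4 ('bbbb')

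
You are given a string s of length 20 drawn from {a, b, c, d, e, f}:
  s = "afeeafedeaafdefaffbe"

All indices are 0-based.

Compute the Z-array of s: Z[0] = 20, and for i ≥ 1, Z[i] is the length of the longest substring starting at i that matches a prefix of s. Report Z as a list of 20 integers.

Z[0]=20
i=1: fresh scan; Z[1]=0
i=2: fresh scan; Z[2]=0
i=3: fresh scan; Z[3]=0
i=4: fresh scan; Z[4]=3 extend→box=[4,7)
i=5: min(r-i=2, Z[1]=0)=0; Z[5]=0
i=6: min(r-i=1, Z[2]=0)=0; Z[6]=0
i=7: fresh scan; Z[7]=0
i=8: fresh scan; Z[8]=0
i=9: fresh scan; Z[9]=1 extend→box=[9,10)
i=10: fresh scan; Z[10]=2 extend→box=[10,12)
i=11: min(r-i=1, Z[1]=0)=0; Z[11]=0
i=12: fresh scan; Z[12]=0
i=13: fresh scan; Z[13]=0
i=14: fresh scan; Z[14]=0
i=15: fresh scan; Z[15]=2 extend→box=[15,17)
i=16: min(r-i=1, Z[1]=0)=0; Z[16]=0
i=17: fresh scan; Z[17]=0
i=18: fresh scan; Z[18]=0
i=19: fresh scan; Z[19]=0

[20, 0, 0, 0, 3, 0, 0, 0, 0, 1, 2, 0, 0, 0, 0, 2, 0, 0, 0, 0]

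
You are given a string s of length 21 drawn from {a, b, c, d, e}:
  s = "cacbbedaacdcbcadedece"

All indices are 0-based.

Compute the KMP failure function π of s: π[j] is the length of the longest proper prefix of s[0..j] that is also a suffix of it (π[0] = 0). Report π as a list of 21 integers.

π[0] = 0
j=1 s[j]='a': π[1]=0 (border '')
j=2 s[j]='c': π[2]=1 (border 'c')
j=3 s[j]='b': k: 1→0; π[3]=0 (border '')
j=4 s[j]='b': π[4]=0 (border '')
j=5 s[j]='e': π[5]=0 (border '')
j=6 s[j]='d': π[6]=0 (border '')
j=7 s[j]='a': π[7]=0 (border '')
j=8 s[j]='a': π[8]=0 (border '')
j=9 s[j]='c': π[9]=1 (border 'c')
j=10 s[j]='d': k: 1→0; π[10]=0 (border '')
j=11 s[j]='c': π[11]=1 (border 'c')
j=12 s[j]='b': k: 1→0; π[12]=0 (border '')
j=13 s[j]='c': π[13]=1 (border 'c')
j=14 s[j]='a': π[14]=2 (border 'ca')
j=15 s[j]='d': k: 2→0; π[15]=0 (border '')
j=16 s[j]='e': π[16]=0 (border '')
j=17 s[j]='d': π[17]=0 (border '')
j=18 s[j]='e': π[18]=0 (border '')
j=19 s[j]='c': π[19]=1 (border 'c')
j=20 s[j]='e': k: 1→0; π[20]=0 (border '')

[0, 0, 1, 0, 0, 0, 0, 0, 0, 1, 0, 1, 0, 1, 2, 0, 0, 0, 0, 1, 0]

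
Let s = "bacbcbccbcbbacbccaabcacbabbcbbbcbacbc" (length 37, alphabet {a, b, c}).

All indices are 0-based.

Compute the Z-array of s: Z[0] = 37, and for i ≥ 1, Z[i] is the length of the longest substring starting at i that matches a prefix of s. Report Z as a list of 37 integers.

[37, 0, 0, 1, 0, 1, 0, 0, 1, 0, 1, 5, 0, 0, 1, 0, 0, 0, 0, 1, 0, 0, 0, 2, 0, 1, 1, 0, 1, 1, 1, 0, 5, 0, 0, 1, 0]

Z[0]=37
i=1: i≥r, start 0; Z[1]=0
i=2: i≥r, start 0; Z[2]=0
i=3: i≥r, start 0; Z[3]=1 grow→box=[3,4)
i=4: i≥r, start 0; Z[4]=0
i=5: i≥r, start 0; Z[5]=1 grow→box=[5,6)
i=6: i≥r, start 0; Z[6]=0
i=7: i≥r, start 0; Z[7]=0
i=8: i≥r, start 0; Z[8]=1 grow→box=[8,9)
i=9: i≥r, start 0; Z[9]=0
i=10: i≥r, start 0; Z[10]=1 grow→box=[10,11)
i=11: i≥r, start 0; Z[11]=5 grow→box=[11,16)
i=12: min(r-i=4, Z[1]=0)=0; Z[12]=0
i=13: min(r-i=3, Z[2]=0)=0; Z[13]=0
i=14: min(r-i=2, Z[3]=1)=1; Z[14]=1
i=15: min(r-i=1, Z[4]=0)=0; Z[15]=0
i=16: i≥r, start 0; Z[16]=0
i=17: i≥r, start 0; Z[17]=0
i=18: i≥r, start 0; Z[18]=0
i=19: i≥r, start 0; Z[19]=1 grow→box=[19,20)
i=20: i≥r, start 0; Z[20]=0
i=21: i≥r, start 0; Z[21]=0
i=22: i≥r, start 0; Z[22]=0
i=23: i≥r, start 0; Z[23]=2 grow→box=[23,25)
i=24: min(r-i=1, Z[1]=0)=0; Z[24]=0
i=25: i≥r, start 0; Z[25]=1 grow→box=[25,26)
i=26: i≥r, start 0; Z[26]=1 grow→box=[26,27)
i=27: i≥r, start 0; Z[27]=0
i=28: i≥r, start 0; Z[28]=1 grow→box=[28,29)
i=29: i≥r, start 0; Z[29]=1 grow→box=[29,30)
i=30: i≥r, start 0; Z[30]=1 grow→box=[30,31)
i=31: i≥r, start 0; Z[31]=0
i=32: i≥r, start 0; Z[32]=5 grow→box=[32,37)
i=33: min(r-i=4, Z[1]=0)=0; Z[33]=0
i=34: min(r-i=3, Z[2]=0)=0; Z[34]=0
i=35: min(r-i=2, Z[3]=1)=1; Z[35]=1
i=36: min(r-i=1, Z[4]=0)=0; Z[36]=0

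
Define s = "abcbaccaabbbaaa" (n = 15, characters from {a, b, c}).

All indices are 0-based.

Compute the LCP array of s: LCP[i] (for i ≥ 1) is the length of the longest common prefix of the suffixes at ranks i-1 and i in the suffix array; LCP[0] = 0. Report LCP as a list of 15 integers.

[0, 1, 2, 2, 1, 2, 1, 0, 2, 1, 2, 1, 0, 1, 1]

sorted suffixes:
  #0 SA[0]=14  'a'
  #1 SA[1]=13  'aa'
  #2 SA[2]=12  'aaa'
  #3 SA[3]=7  'aabbbaaa'
  #4 SA[4]=8  'abbbaaa'
  #5 SA[5]=0  'abcbaccaabbbaaa'
  #6 SA[6]=4  'accaabbbaaa'
  #7 SA[7]=11  'baaa'
  #8 SA[8]=3  'baccaabbbaaa'
  #9 SA[9]=10  'bbaaa'
  #10 SA[10]=9  'bbbaaa'
  #11 SA[11]=1  'bcbaccaabbbaaa'
  #12 SA[12]=6  'caabbbaaa'
  #13 SA[13]=2  'cbaccaabbbaaa'
  #14 SA[14]=5  'ccaabbbaaa'

SA = [14, 13, 12, 7, 8, 0, 4, 11, 3, 10, 9, 1, 6, 2, 5]
i: (SA[i-1],SA[i]) lcp shared
  1: (14,13) 1 'a'
  2: (13,12) 2 'aa'
  3: (12,7) 2 'aa'
  4: (7,8) 1 'a'
  5: (8,0) 2 'ab'
  6: (0,4) 1 'a'
  7: (4,11) 0 ''
  8: (11,3) 2 'ba'
  9: (3,10) 1 'b'
  10: (10,9) 2 'bb'
  11: (9,1) 1 'b'
  12: (1,6) 0 ''
  13: (6,2) 1 'c'
  14: (2,5) 1 'c'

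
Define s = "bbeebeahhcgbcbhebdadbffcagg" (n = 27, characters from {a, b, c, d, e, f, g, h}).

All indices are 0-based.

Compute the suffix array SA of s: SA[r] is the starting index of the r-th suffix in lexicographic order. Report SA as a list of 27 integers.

[18, 24, 6, 0, 11, 16, 4, 1, 20, 13, 23, 12, 9, 17, 19, 5, 15, 3, 2, 22, 21, 26, 10, 25, 8, 14, 7]

sorted suffixes:
  #0 SA[0]=18  'adbffcagg'
  #1 SA[1]=24  'agg'
  #2 SA[2]=6  'ahhcgbcbhebdadbffcagg'
  #3 SA[3]=0  'bbeebeahhcgbcbhebdadbffcagg'
  #4 SA[4]=11  'bcbhebdadbffcagg'
  #5 SA[5]=16  'bdadbffcagg'
  #6 SA[6]=4  'beahhcgbcbhebdadbffcagg'
  #7 SA[7]=1  'beebeahhcgbcbhebdadbffcagg'
  #8 SA[8]=20  'bffcagg'
  #9 SA[9]=13  'bhebdadbffcagg'
  #10 SA[10]=23  'cagg'
  #11 SA[11]=12  'cbhebdadbffcagg'
  #12 SA[12]=9  'cgbcbhebdadbffcagg'
  #13 SA[13]=17  'dadbffcagg'
  #14 SA[14]=19  'dbffcagg'
  #15 SA[15]=5  'eahhcgbcbhebdadbffcagg'
  #16 SA[16]=15  'ebdadbffcagg'
  #17 SA[17]=3  'ebeahhcgbcbhebdadbffcagg'
  #18 SA[18]=2  'eebeahhcgbcbhebdadbffcagg'
  #19 SA[19]=22  'fcagg'
  #20 SA[20]=21  'ffcagg'
  #21 SA[21]=26  'g'
  #22 SA[22]=10  'gbcbhebdadbffcagg'
  #23 SA[23]=25  'gg'
  #24 SA[24]=8  'hcgbcbhebdadbffcagg'
  #25 SA[25]=14  'hebdadbffcagg'
  #26 SA[26]=7  'hhcgbcbhebdadbffcagg'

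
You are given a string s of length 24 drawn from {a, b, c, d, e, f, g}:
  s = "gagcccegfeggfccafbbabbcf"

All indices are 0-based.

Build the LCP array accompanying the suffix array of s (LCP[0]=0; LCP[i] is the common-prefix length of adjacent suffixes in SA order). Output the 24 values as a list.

[0, 1, 1, 0, 1, 2, 1, 0, 1, 2, 2, 1, 1, 0, 2, 0, 1, 1, 1, 0, 1, 1, 2, 1]

rank→(start, suffix):
  0 → (19, 'abbcf')
  1 → (15, 'afbbabbcf')
  2 → (1, 'agcccegfeggfccafbbabbcf')
  3 → (18, 'babbcf')
  4 → (17, 'bbabbcf')
  5 → (20, 'bbcf')
  6 → (21, 'bcf')
  7 → (14, 'cafbbabbcf')
  8 → (13, 'ccafbbabbcf')
  9 → (3, 'cccegfeggfccafbbabbcf')
  10 → (4, 'ccegfeggfccafbbabbcf')
  11 → (5, 'cegfeggfccafbbabbcf')
  12 → (22, 'cf')
  13 → (6, 'egfeggfccafbbabbcf')
  14 → (9, 'eggfccafbbabbcf')
  15 → (23, 'f')
  16 → (16, 'fbbabbcf')
  17 → (12, 'fccafbbabbcf')
  18 → (8, 'feggfccafbbabbcf')
  19 → (0, 'gagcccegfeggfccafbbabbcf')
  20 → (2, 'gcccegfeggfccafbbabbcf')
  21 → (11, 'gfccafbbabbcf')
  22 → (7, 'gfeggfccafbbabbcf')
  23 → (10, 'ggfccafbbabbcf')

SA = [19, 15, 1, 18, 17, 20, 21, 14, 13, 3, 4, 5, 22, 6, 9, 23, 16, 12, 8, 0, 2, 11, 7, 10]
i: (SA[i-1],SA[i]) lcp shared
  1: (19,15) 1 'a'
  2: (15,1) 1 'a'
  3: (1,18) 0 ''
  4: (18,17) 1 'b'
  5: (17,20) 2 'bb'
  6: (20,21) 1 'b'
  7: (21,14) 0 ''
  8: (14,13) 1 'c'
  9: (13,3) 2 'cc'
  10: (3,4) 2 'cc'
  11: (4,5) 1 'c'
  12: (5,22) 1 'c'
  13: (22,6) 0 ''
  14: (6,9) 2 'eg'
  15: (9,23) 0 ''
  16: (23,16) 1 'f'
  17: (16,12) 1 'f'
  18: (12,8) 1 'f'
  19: (8,0) 0 ''
  20: (0,2) 1 'g'
  21: (2,11) 1 'g'
  22: (11,7) 2 'gf'
  23: (7,10) 1 'g'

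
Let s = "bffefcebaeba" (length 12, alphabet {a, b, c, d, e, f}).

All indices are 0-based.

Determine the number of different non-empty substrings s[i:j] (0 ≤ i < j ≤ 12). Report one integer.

68

rank→(start, suffix):
  0 → (11, 'a')
  1 → (8, 'aeba')
  2 → (10, 'ba')
  3 → (7, 'baeba')
  4 → (0, 'bffefcebaeba')
  5 → (5, 'cebaeba')
  6 → (9, 'eba')
  7 → (6, 'ebaeba')
  8 → (3, 'efcebaeba')
  9 → (4, 'fcebaeba')
  10 → (2, 'fefcebaeba')
  11 → (1, 'ffefcebaeba')

SA = [11, 8, 10, 7, 0, 5, 9, 6, 3, 4, 2, 1]
i: (SA[i-1],SA[i]) lcp shared
  1: (11,8) 1 'a'
  2: (8,10) 0 ''
  3: (10,7) 2 'ba'
  4: (7,0) 1 'b'
  5: (0,5) 0 ''
  6: (5,9) 0 ''
  7: (9,6) 3 'eba'
  8: (6,3) 1 'e'
  9: (3,4) 0 ''
  10: (4,2) 1 'f'
  11: (2,1) 1 'f'

n(n+1)/2 = 12·13/2 = 78
Σ LCP = 0 + 1 + 0 + 2 + 1 + 0 + 0 + 3 + 1 + 0 + 1 + 1 = 10
distinct = 78 − 10 = 68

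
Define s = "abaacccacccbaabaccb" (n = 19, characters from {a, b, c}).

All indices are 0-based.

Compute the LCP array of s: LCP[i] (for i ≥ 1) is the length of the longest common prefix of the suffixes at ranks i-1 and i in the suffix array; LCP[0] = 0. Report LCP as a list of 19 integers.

[0, 2, 1, 3, 1, 3, 4, 0, 1, 3, 2, 0, 1, 2, 1, 2, 3, 2, 3]

sorted suffixes:
  #0 SA[0]=12  'aabaccb'
  #1 SA[1]=2  'aacccacccbaabaccb'
  #2 SA[2]=0  'abaacccacccbaabaccb'
  #3 SA[3]=13  'abaccb'
  #4 SA[4]=15  'accb'
  #5 SA[5]=3  'acccacccbaabaccb'
  #6 SA[6]=7  'acccbaabaccb'
  #7 SA[7]=18  'b'
  #8 SA[8]=11  'baabaccb'
  #9 SA[9]=1  'baacccacccbaabaccb'
  #10 SA[10]=14  'baccb'
  #11 SA[11]=6  'cacccbaabaccb'
  #12 SA[12]=17  'cb'
  #13 SA[13]=10  'cbaabaccb'
  #14 SA[14]=5  'ccacccbaabaccb'
  #15 SA[15]=16  'ccb'
  #16 SA[16]=9  'ccbaabaccb'
  #17 SA[17]=4  'cccacccbaabaccb'
  #18 SA[18]=8  'cccbaabaccb'

SA = [12, 2, 0, 13, 15, 3, 7, 18, 11, 1, 14, 6, 17, 10, 5, 16, 9, 4, 8]
rank  pair      lcp
   1  s[12:],s[2:]  2  'aa'
   2  s[2:],s[0:]  1  'a'
   3  s[0:],s[13:]  3  'aba'
   4  s[13:],s[15:]  1  'a'
   5  s[15:],s[3:]  3  'acc'
   6  s[3:],s[7:]  4  'accc'
   7  s[7:],s[18:]  0  ''
   8  s[18:],s[11:]  1  'b'
   9  s[11:],s[1:]  3  'baa'
  10  s[1:],s[14:]  2  'ba'
  11  s[14:],s[6:]  0  ''
  12  s[6:],s[17:]  1  'c'
  13  s[17:],s[10:]  2  'cb'
  14  s[10:],s[5:]  1  'c'
  15  s[5:],s[16:]  2  'cc'
  16  s[16:],s[9:]  3  'ccb'
  17  s[9:],s[4:]  2  'cc'
  18  s[4:],s[8:]  3  'ccc'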